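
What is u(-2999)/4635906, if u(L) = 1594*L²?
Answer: 7168218797/2317953 ≈ 3092.5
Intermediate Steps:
u(-2999)/4635906 = (1594*(-2999)²)/4635906 = (1594*8994001)*(1/4635906) = 14336437594*(1/4635906) = 7168218797/2317953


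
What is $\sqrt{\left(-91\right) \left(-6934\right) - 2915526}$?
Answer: $2 i \sqrt{571133} \approx 1511.5 i$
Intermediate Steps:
$\sqrt{\left(-91\right) \left(-6934\right) - 2915526} = \sqrt{630994 - 2915526} = \sqrt{-2284532} = 2 i \sqrt{571133}$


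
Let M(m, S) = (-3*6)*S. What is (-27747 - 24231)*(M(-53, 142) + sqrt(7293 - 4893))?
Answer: 132855768 - 1039560*sqrt(6) ≈ 1.3031e+8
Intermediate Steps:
M(m, S) = -18*S
(-27747 - 24231)*(M(-53, 142) + sqrt(7293 - 4893)) = (-27747 - 24231)*(-18*142 + sqrt(7293 - 4893)) = -51978*(-2556 + sqrt(2400)) = -51978*(-2556 + 20*sqrt(6)) = 132855768 - 1039560*sqrt(6)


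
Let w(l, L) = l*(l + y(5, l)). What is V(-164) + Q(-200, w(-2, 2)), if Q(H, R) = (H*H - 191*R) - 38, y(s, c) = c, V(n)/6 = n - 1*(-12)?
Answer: 37522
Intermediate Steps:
V(n) = 72 + 6*n (V(n) = 6*(n - 1*(-12)) = 6*(n + 12) = 6*(12 + n) = 72 + 6*n)
w(l, L) = 2*l**2 (w(l, L) = l*(l + l) = l*(2*l) = 2*l**2)
Q(H, R) = -38 + H**2 - 191*R (Q(H, R) = (H**2 - 191*R) - 38 = -38 + H**2 - 191*R)
V(-164) + Q(-200, w(-2, 2)) = (72 + 6*(-164)) + (-38 + (-200)**2 - 382*(-2)**2) = (72 - 984) + (-38 + 40000 - 382*4) = -912 + (-38 + 40000 - 191*8) = -912 + (-38 + 40000 - 1528) = -912 + 38434 = 37522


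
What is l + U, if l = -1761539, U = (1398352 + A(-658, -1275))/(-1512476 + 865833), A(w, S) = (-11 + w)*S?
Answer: -1139089114904/646643 ≈ -1.7615e+6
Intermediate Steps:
A(w, S) = S*(-11 + w)
U = -2251327/646643 (U = (1398352 - 1275*(-11 - 658))/(-1512476 + 865833) = (1398352 - 1275*(-669))/(-646643) = (1398352 + 852975)*(-1/646643) = 2251327*(-1/646643) = -2251327/646643 ≈ -3.4816)
l + U = -1761539 - 2251327/646643 = -1139089114904/646643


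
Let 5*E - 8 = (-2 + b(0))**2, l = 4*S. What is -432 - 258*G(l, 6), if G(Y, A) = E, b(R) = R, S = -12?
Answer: -5256/5 ≈ -1051.2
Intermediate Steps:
l = -48 (l = 4*(-12) = -48)
E = 12/5 (E = 8/5 + (-2 + 0)**2/5 = 8/5 + (1/5)*(-2)**2 = 8/5 + (1/5)*4 = 8/5 + 4/5 = 12/5 ≈ 2.4000)
G(Y, A) = 12/5
-432 - 258*G(l, 6) = -432 - 258*12/5 = -432 - 3096/5 = -5256/5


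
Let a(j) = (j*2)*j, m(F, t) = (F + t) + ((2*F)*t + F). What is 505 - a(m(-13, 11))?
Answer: -180697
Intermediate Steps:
m(F, t) = t + 2*F + 2*F*t (m(F, t) = (F + t) + (2*F*t + F) = (F + t) + (F + 2*F*t) = t + 2*F + 2*F*t)
a(j) = 2*j**2 (a(j) = (2*j)*j = 2*j**2)
505 - a(m(-13, 11)) = 505 - 2*(11 + 2*(-13) + 2*(-13)*11)**2 = 505 - 2*(11 - 26 - 286)**2 = 505 - 2*(-301)**2 = 505 - 2*90601 = 505 - 1*181202 = 505 - 181202 = -180697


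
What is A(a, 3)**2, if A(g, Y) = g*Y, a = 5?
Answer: 225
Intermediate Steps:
A(g, Y) = Y*g
A(a, 3)**2 = (3*5)**2 = 15**2 = 225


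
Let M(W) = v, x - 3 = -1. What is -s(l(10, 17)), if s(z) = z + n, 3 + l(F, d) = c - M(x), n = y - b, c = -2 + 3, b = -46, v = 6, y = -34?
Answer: -4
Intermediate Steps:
x = 2 (x = 3 - 1 = 2)
c = 1
n = 12 (n = -34 - 1*(-46) = -34 + 46 = 12)
M(W) = 6
l(F, d) = -8 (l(F, d) = -3 + (1 - 1*6) = -3 + (1 - 6) = -3 - 5 = -8)
s(z) = 12 + z (s(z) = z + 12 = 12 + z)
-s(l(10, 17)) = -(12 - 8) = -1*4 = -4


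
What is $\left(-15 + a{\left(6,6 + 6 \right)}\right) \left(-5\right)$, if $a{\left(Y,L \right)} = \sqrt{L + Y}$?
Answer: $75 - 15 \sqrt{2} \approx 53.787$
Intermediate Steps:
$\left(-15 + a{\left(6,6 + 6 \right)}\right) \left(-5\right) = \left(-15 + \sqrt{\left(6 + 6\right) + 6}\right) \left(-5\right) = \left(-15 + \sqrt{12 + 6}\right) \left(-5\right) = \left(-15 + \sqrt{18}\right) \left(-5\right) = \left(-15 + 3 \sqrt{2}\right) \left(-5\right) = 75 - 15 \sqrt{2}$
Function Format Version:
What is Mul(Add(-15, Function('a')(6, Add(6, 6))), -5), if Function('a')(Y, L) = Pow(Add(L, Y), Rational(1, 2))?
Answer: Add(75, Mul(-15, Pow(2, Rational(1, 2)))) ≈ 53.787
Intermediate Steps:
Mul(Add(-15, Function('a')(6, Add(6, 6))), -5) = Mul(Add(-15, Pow(Add(Add(6, 6), 6), Rational(1, 2))), -5) = Mul(Add(-15, Pow(Add(12, 6), Rational(1, 2))), -5) = Mul(Add(-15, Pow(18, Rational(1, 2))), -5) = Mul(Add(-15, Mul(3, Pow(2, Rational(1, 2)))), -5) = Add(75, Mul(-15, Pow(2, Rational(1, 2))))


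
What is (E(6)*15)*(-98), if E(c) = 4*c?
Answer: -35280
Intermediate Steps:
(E(6)*15)*(-98) = ((4*6)*15)*(-98) = (24*15)*(-98) = 360*(-98) = -35280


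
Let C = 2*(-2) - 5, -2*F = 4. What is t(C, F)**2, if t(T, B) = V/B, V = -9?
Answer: 81/4 ≈ 20.250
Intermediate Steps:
F = -2 (F = -1/2*4 = -2)
C = -9 (C = -4 - 5 = -9)
t(T, B) = -9/B
t(C, F)**2 = (-9/(-2))**2 = (-9*(-1/2))**2 = (9/2)**2 = 81/4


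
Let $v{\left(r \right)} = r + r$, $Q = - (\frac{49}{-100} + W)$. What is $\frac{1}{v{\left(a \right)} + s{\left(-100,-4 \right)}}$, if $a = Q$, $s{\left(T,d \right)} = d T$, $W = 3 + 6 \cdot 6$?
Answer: $\frac{50}{16149} \approx 0.0030962$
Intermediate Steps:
$W = 39$ ($W = 3 + 36 = 39$)
$s{\left(T,d \right)} = T d$
$Q = - \frac{3851}{100}$ ($Q = - (\frac{49}{-100} + 39) = - (49 \left(- \frac{1}{100}\right) + 39) = - (- \frac{49}{100} + 39) = \left(-1\right) \frac{3851}{100} = - \frac{3851}{100} \approx -38.51$)
$a = - \frac{3851}{100} \approx -38.51$
$v{\left(r \right)} = 2 r$
$\frac{1}{v{\left(a \right)} + s{\left(-100,-4 \right)}} = \frac{1}{2 \left(- \frac{3851}{100}\right) - -400} = \frac{1}{- \frac{3851}{50} + 400} = \frac{1}{\frac{16149}{50}} = \frac{50}{16149}$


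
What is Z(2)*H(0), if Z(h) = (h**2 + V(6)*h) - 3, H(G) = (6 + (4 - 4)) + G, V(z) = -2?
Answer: -18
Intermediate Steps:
H(G) = 6 + G (H(G) = (6 + 0) + G = 6 + G)
Z(h) = -3 + h**2 - 2*h (Z(h) = (h**2 - 2*h) - 3 = -3 + h**2 - 2*h)
Z(2)*H(0) = (-3 + 2**2 - 2*2)*(6 + 0) = (-3 + 4 - 4)*6 = -3*6 = -18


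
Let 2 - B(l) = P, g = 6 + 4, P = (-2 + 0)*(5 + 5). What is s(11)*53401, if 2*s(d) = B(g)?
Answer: 587411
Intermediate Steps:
P = -20 (P = -2*10 = -20)
g = 10
B(l) = 22 (B(l) = 2 - 1*(-20) = 2 + 20 = 22)
s(d) = 11 (s(d) = (½)*22 = 11)
s(11)*53401 = 11*53401 = 587411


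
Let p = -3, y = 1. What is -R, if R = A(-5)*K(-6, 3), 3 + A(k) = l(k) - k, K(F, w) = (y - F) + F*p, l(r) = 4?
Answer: -150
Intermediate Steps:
K(F, w) = 1 - 4*F (K(F, w) = (1 - F) + F*(-3) = (1 - F) - 3*F = 1 - 4*F)
A(k) = 1 - k (A(k) = -3 + (4 - k) = 1 - k)
R = 150 (R = (1 - 1*(-5))*(1 - 4*(-6)) = (1 + 5)*(1 + 24) = 6*25 = 150)
-R = -1*150 = -150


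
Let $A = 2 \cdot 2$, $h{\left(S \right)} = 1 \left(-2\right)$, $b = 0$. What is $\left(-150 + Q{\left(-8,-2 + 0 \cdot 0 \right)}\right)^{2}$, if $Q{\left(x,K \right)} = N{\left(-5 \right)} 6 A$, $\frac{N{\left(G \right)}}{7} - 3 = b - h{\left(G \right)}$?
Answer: $476100$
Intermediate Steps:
$h{\left(S \right)} = -2$
$A = 4$
$N{\left(G \right)} = 35$ ($N{\left(G \right)} = 21 + 7 \left(0 - -2\right) = 21 + 7 \left(0 + 2\right) = 21 + 7 \cdot 2 = 21 + 14 = 35$)
$Q{\left(x,K \right)} = 840$ ($Q{\left(x,K \right)} = 35 \cdot 6 \cdot 4 = 210 \cdot 4 = 840$)
$\left(-150 + Q{\left(-8,-2 + 0 \cdot 0 \right)}\right)^{2} = \left(-150 + 840\right)^{2} = 690^{2} = 476100$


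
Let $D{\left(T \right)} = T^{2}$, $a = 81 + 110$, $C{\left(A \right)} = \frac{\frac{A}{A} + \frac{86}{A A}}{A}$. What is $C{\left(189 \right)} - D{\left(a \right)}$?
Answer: $- \frac{246293008582}{6751269} \approx -36481.0$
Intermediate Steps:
$C{\left(A \right)} = \frac{1 + \frac{86}{A^{2}}}{A}$
$a = 191$
$C{\left(189 \right)} - D{\left(a \right)} = \frac{86 + 189^{2}}{6751269} - 191^{2} = \frac{86 + 35721}{6751269} - 36481 = \frac{1}{6751269} \cdot 35807 - 36481 = \frac{35807}{6751269} - 36481 = - \frac{246293008582}{6751269}$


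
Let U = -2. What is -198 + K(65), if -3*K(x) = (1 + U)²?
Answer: -595/3 ≈ -198.33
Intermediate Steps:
K(x) = -⅓ (K(x) = -(1 - 2)²/3 = -⅓*(-1)² = -⅓*1 = -⅓)
-198 + K(65) = -198 - ⅓ = -595/3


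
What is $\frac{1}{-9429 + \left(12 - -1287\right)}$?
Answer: $- \frac{1}{8130} \approx -0.000123$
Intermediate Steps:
$\frac{1}{-9429 + \left(12 - -1287\right)} = \frac{1}{-9429 + \left(12 + 1287\right)} = \frac{1}{-9429 + 1299} = \frac{1}{-8130} = - \frac{1}{8130}$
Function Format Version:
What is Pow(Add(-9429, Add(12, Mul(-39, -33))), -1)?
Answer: Rational(-1, 8130) ≈ -0.00012300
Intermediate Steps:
Pow(Add(-9429, Add(12, Mul(-39, -33))), -1) = Pow(Add(-9429, Add(12, 1287)), -1) = Pow(Add(-9429, 1299), -1) = Pow(-8130, -1) = Rational(-1, 8130)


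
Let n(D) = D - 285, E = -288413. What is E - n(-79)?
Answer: -288049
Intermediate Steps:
n(D) = -285 + D
E - n(-79) = -288413 - (-285 - 79) = -288413 - 1*(-364) = -288413 + 364 = -288049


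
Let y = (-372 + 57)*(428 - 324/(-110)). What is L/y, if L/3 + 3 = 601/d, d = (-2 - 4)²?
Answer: -5423/17918712 ≈ -0.00030264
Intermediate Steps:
d = 36 (d = (-6)² = 36)
L = 493/12 (L = -9 + 3*(601/36) = -9 + 601/12 = 493/12 ≈ 41.083)
y = -1493226/11 (y = -315*(428 - 324*(-1/110)) = -315*(428 + 162/55) = -315*23702/55 = -1493226/11 ≈ -1.3575e+5)
L/y = 493/(12*(-1493226/11)) = (493/12)*(-11/1493226) = -5423/17918712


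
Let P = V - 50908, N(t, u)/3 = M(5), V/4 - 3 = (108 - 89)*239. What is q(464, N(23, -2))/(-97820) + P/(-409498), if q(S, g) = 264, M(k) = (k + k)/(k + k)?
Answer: 386717096/5007136795 ≈ 0.077233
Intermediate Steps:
V = 18176 (V = 12 + 4*((108 - 89)*239) = 12 + 4*(19*239) = 12 + 4*4541 = 12 + 18164 = 18176)
M(k) = 1 (M(k) = (2*k)/((2*k)) = (2*k)*(1/(2*k)) = 1)
N(t, u) = 3 (N(t, u) = 3*1 = 3)
P = -32732 (P = 18176 - 50908 = -32732)
q(464, N(23, -2))/(-97820) + P/(-409498) = 264/(-97820) - 32732/(-409498) = 264*(-1/97820) - 32732*(-1/409498) = -66/24455 + 16366/204749 = 386717096/5007136795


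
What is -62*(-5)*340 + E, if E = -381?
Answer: 105019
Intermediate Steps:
-62*(-5)*340 + E = -62*(-5)*340 - 381 = 310*340 - 381 = 105400 - 381 = 105019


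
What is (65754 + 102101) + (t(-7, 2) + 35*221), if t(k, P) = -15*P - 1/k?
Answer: 1228921/7 ≈ 1.7556e+5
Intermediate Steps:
t(k, P) = -1/k - 15*P
(65754 + 102101) + (t(-7, 2) + 35*221) = (65754 + 102101) + ((-1/(-7) - 15*2) + 35*221) = 167855 + ((-1*(-⅐) - 30) + 7735) = 167855 + ((⅐ - 30) + 7735) = 167855 + (-209/7 + 7735) = 167855 + 53936/7 = 1228921/7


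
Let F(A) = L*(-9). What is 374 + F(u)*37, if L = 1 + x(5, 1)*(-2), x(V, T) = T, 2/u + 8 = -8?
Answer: 707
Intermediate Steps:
u = -1/8 (u = 2/(-8 - 8) = 2/(-16) = 2*(-1/16) = -1/8 ≈ -0.12500)
L = -1 (L = 1 + 1*(-2) = 1 - 2 = -1)
F(A) = 9 (F(A) = -1*(-9) = 9)
374 + F(u)*37 = 374 + 9*37 = 374 + 333 = 707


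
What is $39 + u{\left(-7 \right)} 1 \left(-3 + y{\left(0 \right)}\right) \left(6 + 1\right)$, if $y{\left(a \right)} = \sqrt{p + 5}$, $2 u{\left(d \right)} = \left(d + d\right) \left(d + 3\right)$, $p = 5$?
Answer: $-549 + 196 \sqrt{10} \approx 70.806$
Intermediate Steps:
$u{\left(d \right)} = d \left(3 + d\right)$ ($u{\left(d \right)} = \frac{\left(d + d\right) \left(d + 3\right)}{2} = \frac{2 d \left(3 + d\right)}{2} = d \left(3 + d\right)$)
$y{\left(a \right)} = \sqrt{10}$ ($y{\left(a \right)} = \sqrt{5 + 5} = \sqrt{10}$)
$39 + u{\left(-7 \right)} 1 \left(-3 + y{\left(0 \right)}\right) \left(6 + 1\right) = 39 + - 7 \left(3 - 7\right) 1 \left(-3 + \sqrt{10}\right) \left(6 + 1\right) = 39 + \left(-7\right) \left(-4\right) 1 \left(-3 + \sqrt{10}\right) 7 = 39 + 28 \cdot 1 \left(-21 + 7 \sqrt{10}\right) = 39 + 28 \left(-21 + 7 \sqrt{10}\right) = 39 - \left(588 - 196 \sqrt{10}\right) = -549 + 196 \sqrt{10}$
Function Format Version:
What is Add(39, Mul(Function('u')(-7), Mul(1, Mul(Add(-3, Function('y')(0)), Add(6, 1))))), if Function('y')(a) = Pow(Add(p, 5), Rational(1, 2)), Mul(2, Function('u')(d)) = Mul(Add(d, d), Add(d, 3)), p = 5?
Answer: Add(-549, Mul(196, Pow(10, Rational(1, 2)))) ≈ 70.806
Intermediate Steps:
Function('u')(d) = Mul(d, Add(3, d)) (Function('u')(d) = Mul(Rational(1, 2), Mul(Add(d, d), Add(d, 3))) = Mul(Rational(1, 2), Mul(Mul(2, d), Add(3, d))) = Mul(Rational(1, 2), Mul(2, d, Add(3, d))) = Mul(d, Add(3, d)))
Function('y')(a) = Pow(10, Rational(1, 2)) (Function('y')(a) = Pow(Add(5, 5), Rational(1, 2)) = Pow(10, Rational(1, 2)))
Add(39, Mul(Function('u')(-7), Mul(1, Mul(Add(-3, Function('y')(0)), Add(6, 1))))) = Add(39, Mul(Mul(-7, Add(3, -7)), Mul(1, Mul(Add(-3, Pow(10, Rational(1, 2))), Add(6, 1))))) = Add(39, Mul(Mul(-7, -4), Mul(1, Mul(Add(-3, Pow(10, Rational(1, 2))), 7)))) = Add(39, Mul(28, Mul(1, Add(-21, Mul(7, Pow(10, Rational(1, 2))))))) = Add(39, Mul(28, Add(-21, Mul(7, Pow(10, Rational(1, 2)))))) = Add(39, Add(-588, Mul(196, Pow(10, Rational(1, 2))))) = Add(-549, Mul(196, Pow(10, Rational(1, 2))))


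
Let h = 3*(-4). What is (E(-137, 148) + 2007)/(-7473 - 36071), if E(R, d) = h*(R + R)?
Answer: -5295/43544 ≈ -0.12160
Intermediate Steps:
h = -12
E(R, d) = -24*R (E(R, d) = -12*(R + R) = -24*R)
(E(-137, 148) + 2007)/(-7473 - 36071) = (-24*(-137) + 2007)/(-7473 - 36071) = (3288 + 2007)/(-43544) = 5295*(-1/43544) = -5295/43544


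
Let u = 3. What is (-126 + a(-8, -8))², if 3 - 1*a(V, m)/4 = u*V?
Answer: 324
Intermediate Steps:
a(V, m) = 12 - 12*V
(-126 + a(-8, -8))² = (-126 + (12 - 12*(-8)))² = (-126 + (12 + 96))² = (-126 + 108)² = (-18)² = 324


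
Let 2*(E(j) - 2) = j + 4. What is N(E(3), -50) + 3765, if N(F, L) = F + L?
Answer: 7441/2 ≈ 3720.5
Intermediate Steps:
E(j) = 4 + j/2 (E(j) = 2 + (j + 4)/2 = 2 + (4 + j)/2 = 2 + (2 + j/2) = 4 + j/2)
N(E(3), -50) + 3765 = ((4 + (½)*3) - 50) + 3765 = ((4 + 3/2) - 50) + 3765 = (11/2 - 50) + 3765 = -89/2 + 3765 = 7441/2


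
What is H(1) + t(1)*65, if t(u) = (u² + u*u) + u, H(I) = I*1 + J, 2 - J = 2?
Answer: 196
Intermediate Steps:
J = 0 (J = 2 - 1*2 = 2 - 2 = 0)
H(I) = I (H(I) = I*1 + 0 = I + 0 = I)
t(u) = u + 2*u² (t(u) = (u² + u²) + u = 2*u² + u = u + 2*u²)
H(1) + t(1)*65 = 1 + (1*(1 + 2*1))*65 = 1 + (1*(1 + 2))*65 = 1 + (1*3)*65 = 1 + 3*65 = 1 + 195 = 196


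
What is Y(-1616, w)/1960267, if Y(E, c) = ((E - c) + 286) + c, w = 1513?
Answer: -1330/1960267 ≈ -0.00067848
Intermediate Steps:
Y(E, c) = 286 + E (Y(E, c) = (286 + E - c) + c = 286 + E)
Y(-1616, w)/1960267 = (286 - 1616)/1960267 = -1330*1/1960267 = -1330/1960267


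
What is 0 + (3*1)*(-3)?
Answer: -9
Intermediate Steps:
0 + (3*1)*(-3) = 0 + 3*(-3) = 0 - 9 = -9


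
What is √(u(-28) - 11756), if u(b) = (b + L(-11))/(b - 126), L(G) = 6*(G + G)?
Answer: 2*I*√17423791/77 ≈ 108.42*I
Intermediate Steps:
L(G) = 12*G (L(G) = 6*(2*G) = 12*G)
u(b) = (-132 + b)/(-126 + b) (u(b) = (b + 12*(-11))/(b - 126) = (b - 132)/(-126 + b) = (-132 + b)/(-126 + b))
√(u(-28) - 11756) = √((-132 - 28)/(-126 - 28) - 11756) = √(-160/(-154) - 11756) = √(-1/154*(-160) - 11756) = √(80/77 - 11756) = √(-905132/77) = 2*I*√17423791/77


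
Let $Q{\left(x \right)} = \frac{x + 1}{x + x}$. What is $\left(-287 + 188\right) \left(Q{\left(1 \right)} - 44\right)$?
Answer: $4257$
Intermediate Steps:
$Q{\left(x \right)} = \frac{1 + x}{2 x}$
$\left(-287 + 188\right) \left(Q{\left(1 \right)} - 44\right) = \left(-287 + 188\right) \left(\frac{1 + 1}{2 \cdot 1} - 44\right) = - 99 \left(\frac{1}{2} \cdot 1 \cdot 2 - 44\right) = - 99 \left(1 - 44\right) = \left(-99\right) \left(-43\right) = 4257$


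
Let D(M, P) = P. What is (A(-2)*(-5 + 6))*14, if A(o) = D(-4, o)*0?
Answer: 0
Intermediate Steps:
A(o) = 0 (A(o) = o*0 = 0)
(A(-2)*(-5 + 6))*14 = (0*(-5 + 6))*14 = (0*1)*14 = 0*14 = 0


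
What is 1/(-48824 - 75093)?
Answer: -1/123917 ≈ -8.0699e-6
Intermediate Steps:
1/(-48824 - 75093) = 1/(-123917) = -1/123917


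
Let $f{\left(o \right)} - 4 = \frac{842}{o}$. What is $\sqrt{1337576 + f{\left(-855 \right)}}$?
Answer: $\frac{\sqrt{108644855510}}{285} \approx 1156.5$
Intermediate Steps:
$f{\left(o \right)} = 4 + \frac{842}{o}$
$\sqrt{1337576 + f{\left(-855 \right)}} = \sqrt{1337576 + \left(4 + \frac{842}{-855}\right)} = \sqrt{1337576 + \left(4 + 842 \left(- \frac{1}{855}\right)\right)} = \sqrt{1337576 + \left(4 - \frac{842}{855}\right)} = \sqrt{1337576 + \frac{2578}{855}} = \sqrt{\frac{1143630058}{855}} = \frac{\sqrt{108644855510}}{285}$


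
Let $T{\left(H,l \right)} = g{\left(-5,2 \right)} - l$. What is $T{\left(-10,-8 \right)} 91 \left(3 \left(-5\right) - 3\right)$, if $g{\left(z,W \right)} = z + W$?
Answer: $-8190$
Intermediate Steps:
$g{\left(z,W \right)} = W + z$
$T{\left(H,l \right)} = -3 - l$ ($T{\left(H,l \right)} = \left(2 - 5\right) - l = -3 - l$)
$T{\left(-10,-8 \right)} 91 \left(3 \left(-5\right) - 3\right) = \left(-3 - -8\right) 91 \left(3 \left(-5\right) - 3\right) = \left(-3 + 8\right) 91 \left(-15 - 3\right) = 5 \cdot 91 \left(-18\right) = 455 \left(-18\right) = -8190$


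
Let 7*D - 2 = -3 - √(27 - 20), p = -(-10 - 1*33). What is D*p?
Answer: -43/7 - 43*√7/7 ≈ -22.395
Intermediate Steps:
p = 43 (p = -(-10 - 33) = -1*(-43) = 43)
D = -⅐ - √7/7 (D = 2/7 + (-3 - √(27 - 20))/7 = 2/7 + (-3 - √7)/7 = 2/7 + (-3/7 - √7/7) = -⅐ - √7/7 ≈ -0.52082)
D*p = (-⅐ - √7/7)*43 = -43/7 - 43*√7/7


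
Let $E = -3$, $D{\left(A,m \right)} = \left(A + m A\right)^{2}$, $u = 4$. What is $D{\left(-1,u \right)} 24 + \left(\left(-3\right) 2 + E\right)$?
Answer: $591$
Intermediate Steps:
$D{\left(A,m \right)} = \left(A + A m\right)^{2}$
$D{\left(-1,u \right)} 24 + \left(\left(-3\right) 2 + E\right) = \left(-1\right)^{2} \left(1 + 4\right)^{2} \cdot 24 - 9 = 1 \cdot 5^{2} \cdot 24 - 9 = 1 \cdot 25 \cdot 24 - 9 = 25 \cdot 24 - 9 = 600 - 9 = 591$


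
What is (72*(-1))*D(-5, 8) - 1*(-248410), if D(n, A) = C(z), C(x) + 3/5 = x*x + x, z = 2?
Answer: 1240106/5 ≈ 2.4802e+5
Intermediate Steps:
C(x) = -⅗ + x + x² (C(x) = -⅗ + (x*x + x) = -⅗ + (x² + x) = -⅗ + (x + x²) = -⅗ + x + x²)
D(n, A) = 27/5 (D(n, A) = -⅗ + 2 + 2² = -⅗ + 2 + 4 = 27/5)
(72*(-1))*D(-5, 8) - 1*(-248410) = (72*(-1))*(27/5) - 1*(-248410) = -72*27/5 + 248410 = -1944/5 + 248410 = 1240106/5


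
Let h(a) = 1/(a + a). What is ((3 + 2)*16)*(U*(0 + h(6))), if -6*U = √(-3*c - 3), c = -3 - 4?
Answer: -10*√2/3 ≈ -4.7140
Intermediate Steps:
c = -7
h(a) = 1/(2*a)
U = -√2/2 (U = -√(-3*(-7) - 3)/6 = -√(21 - 3)/6 = -√2/2 ≈ -0.70711)
((3 + 2)*16)*(U*(0 + h(6))) = ((3 + 2)*16)*((-√2/2)*(0 + (½)/6)) = (5*16)*((-√2/2)*(0 + (½)*(⅙))) = 80*((-√2/2)*(0 + 1/12)) = 80*(-√2/2*(1/12)) = 80*(-√2/24) = -10*√2/3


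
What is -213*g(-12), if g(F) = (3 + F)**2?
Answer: -17253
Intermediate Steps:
-213*g(-12) = -213*(3 - 12)**2 = -213*(-9)**2 = -213*81 = -17253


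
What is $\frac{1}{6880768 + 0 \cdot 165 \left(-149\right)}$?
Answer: $\frac{1}{6880768} \approx 1.4533 \cdot 10^{-7}$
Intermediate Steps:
$\frac{1}{6880768 + 0 \cdot 165 \left(-149\right)} = \frac{1}{6880768 + 0 \left(-149\right)} = \frac{1}{6880768 + 0} = \frac{1}{6880768}$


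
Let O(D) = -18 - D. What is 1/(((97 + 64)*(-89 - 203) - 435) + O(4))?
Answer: -1/47469 ≈ -2.1066e-5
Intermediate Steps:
1/(((97 + 64)*(-89 - 203) - 435) + O(4)) = 1/(((97 + 64)*(-89 - 203) - 435) + (-18 - 1*4)) = 1/((161*(-292) - 435) + (-18 - 4)) = 1/((-47012 - 435) - 22) = 1/(-47447 - 22) = 1/(-47469) = -1/47469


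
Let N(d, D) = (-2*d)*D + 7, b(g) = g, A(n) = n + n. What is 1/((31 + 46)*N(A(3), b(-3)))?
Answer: 1/3311 ≈ 0.00030202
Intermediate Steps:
A(n) = 2*n
N(d, D) = 7 - 2*D*d (N(d, D) = -2*D*d + 7 = 7 - 2*D*d)
1/((31 + 46)*N(A(3), b(-3))) = 1/((31 + 46)*(7 - 2*(-3)*2*3)) = 1/(77*(7 - 2*(-3)*6)) = 1/(77*(7 + 36)) = 1/(77*43) = 1/3311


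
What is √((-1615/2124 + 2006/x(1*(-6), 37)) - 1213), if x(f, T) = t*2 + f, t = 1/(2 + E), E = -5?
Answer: I*√4745279435/1770 ≈ 38.919*I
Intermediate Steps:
t = -⅓ (t = 1/(2 - 5) = 1/(-3) = -⅓ ≈ -0.33333)
x(f, T) = -⅔ + f (x(f, T) = -⅓*2 + f = -⅔ + f)
√((-1615/2124 + 2006/x(1*(-6), 37)) - 1213) = √((-1615/2124 + 2006/(-⅔ + 1*(-6))) - 1213) = √((-1615*1/2124 + 2006/(-⅔ - 6)) - 1213) = √((-1615/2124 + 2006/(-20/3)) - 1213) = √((-1615/2124 + 2006*(-3/20)) - 1213) = √((-1615/2124 - 3009/10) - 1213) = √(-3203633/10620 - 1213) = √(-16085693/10620) = I*√4745279435/1770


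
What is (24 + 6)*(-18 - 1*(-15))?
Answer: -90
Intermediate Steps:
(24 + 6)*(-18 - 1*(-15)) = 30*(-18 + 15) = 30*(-3) = -90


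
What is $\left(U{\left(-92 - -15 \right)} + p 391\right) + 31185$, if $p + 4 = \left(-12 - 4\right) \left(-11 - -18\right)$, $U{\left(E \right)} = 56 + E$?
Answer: $-14192$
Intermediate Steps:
$p = -116$ ($p = -4 + \left(-12 - 4\right) \left(-11 - -18\right) = -4 - 16 \left(-11 + 18\right) = -4 - 112 = -116$)
$\left(U{\left(-92 - -15 \right)} + p 391\right) + 31185 = \left(\left(56 - 77\right) - 45356\right) + 31185 = \left(-21 - 45356\right) + 31185 = -45377 + 31185 = -14192$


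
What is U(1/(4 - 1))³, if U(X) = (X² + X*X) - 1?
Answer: -343/729 ≈ -0.47051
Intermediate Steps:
U(X) = -1 + 2*X² (U(X) = (X² + X²) - 1 = 2*X² - 1 = -1 + 2*X²)
U(1/(4 - 1))³ = (-1 + 2*(1/(4 - 1))²)³ = (-1 + 2*(1/3)²)³ = (-1 + 2*(⅓)²)³ = (-1 + 2*(⅑))³ = (-1 + 2/9)³ = (-7/9)³ = -343/729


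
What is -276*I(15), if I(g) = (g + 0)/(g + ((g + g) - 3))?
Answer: -690/7 ≈ -98.571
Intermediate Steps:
I(g) = g/(-3 + 3*g) (I(g) = g/(g + (2*g - 3)) = g/(g + (-3 + 2*g)) = g/(-3 + 3*g))
-276*I(15) = -92*15/(-1 + 15) = -92*15/14 = -276*5/14 = -690/7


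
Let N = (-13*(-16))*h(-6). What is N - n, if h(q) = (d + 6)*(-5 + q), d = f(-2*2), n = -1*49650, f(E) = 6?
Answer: 22194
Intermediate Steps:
n = -49650
d = 6
h(q) = -60 + 12*q (h(q) = (6 + 6)*(-5 + q) = 12*(-5 + q) = -60 + 12*q)
N = -27456 (N = (-13*(-16))*(-60 + 12*(-6)) = 208*(-60 - 72) = 208*(-132) = -27456)
N - n = -27456 - 1*(-49650) = -27456 + 49650 = 22194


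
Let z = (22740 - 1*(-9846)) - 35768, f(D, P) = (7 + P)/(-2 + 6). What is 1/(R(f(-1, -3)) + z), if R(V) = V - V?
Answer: -1/3182 ≈ -0.00031427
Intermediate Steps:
f(D, P) = 7/4 + P/4 (f(D, P) = (7 + P)/4 = (7 + P)*(¼) = 7/4 + P/4)
R(V) = 0
z = -3182 (z = (22740 + 9846) - 35768 = 32586 - 35768 = -3182)
1/(R(f(-1, -3)) + z) = 1/(0 - 3182) = 1/(-3182) = -1/3182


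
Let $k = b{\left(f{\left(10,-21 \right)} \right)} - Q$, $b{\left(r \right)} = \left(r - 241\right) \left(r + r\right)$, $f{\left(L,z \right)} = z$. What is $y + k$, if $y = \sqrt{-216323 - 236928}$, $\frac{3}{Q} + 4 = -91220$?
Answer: $\frac{334609633}{30408} + i \sqrt{453251} \approx 11004.0 + 673.24 i$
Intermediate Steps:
$Q = - \frac{1}{30408}$ ($Q = \frac{3}{-4 - 91220} = \frac{3}{-91224} = 3 \left(- \frac{1}{91224}\right) = - \frac{1}{30408} \approx -3.2886 \cdot 10^{-5}$)
$b{\left(r \right)} = 2 r \left(-241 + r\right)$ ($b{\left(r \right)} = \left(-241 + r\right) 2 r = 2 r \left(-241 + r\right)$)
$y = i \sqrt{453251}$ ($y = \sqrt{-453251} = i \sqrt{453251} \approx 673.24 i$)
$k = \frac{334609633}{30408}$ ($k = 2 \left(-21\right) \left(-241 - 21\right) - - \frac{1}{30408} = 2 \left(-21\right) \left(-262\right) + \frac{1}{30408} = 11004 + \frac{1}{30408} = \frac{334609633}{30408} \approx 11004.0$)
$y + k = i \sqrt{453251} + \frac{334609633}{30408} = \frac{334609633}{30408} + i \sqrt{453251}$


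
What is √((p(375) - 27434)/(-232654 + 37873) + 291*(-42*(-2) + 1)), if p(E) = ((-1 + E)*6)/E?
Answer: 13*√385618954397485/1623175 ≈ 157.27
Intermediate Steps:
p(E) = (-6 + 6*E)/E
√((p(375) - 27434)/(-232654 + 37873) + 291*(-42*(-2) + 1)) = √(((6 - 6/375) - 27434)/(-232654 + 37873) + 291*(-42*(-2) + 1)) = √(((6 - 6*1/375) - 27434)/(-194781) + 291*(84 + 1)) = √(((6 - 2/125) - 27434)*(-1/194781) + 291*85) = √((748/125 - 27434)*(-1/194781) + 24735) = √(-3428502/125*(-1/194781) + 24735) = √(1142834/8115875 + 24735) = √(200747310959/8115875) = 13*√385618954397485/1623175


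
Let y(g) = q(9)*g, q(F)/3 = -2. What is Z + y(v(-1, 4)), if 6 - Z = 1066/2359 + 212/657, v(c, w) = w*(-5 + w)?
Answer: 45295420/1549863 ≈ 29.225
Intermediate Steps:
q(F) = -6 (q(F) = 3*(-2) = -6)
y(g) = -6*g
Z = 8098708/1549863 (Z = 6 - (1066/2359 + 212/657) = 6 - 1*1200470/1549863 = 6 - 1200470/1549863 = 8098708/1549863 ≈ 5.2254)
Z + y(v(-1, 4)) = 8098708/1549863 - 24*(-5 + 4) = 8098708/1549863 - 24*(-1) = 8098708/1549863 - 6*(-4) = 8098708/1549863 + 24 = 45295420/1549863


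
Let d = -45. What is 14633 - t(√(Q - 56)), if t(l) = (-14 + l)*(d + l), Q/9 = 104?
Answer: 13123 + 236*√55 ≈ 14873.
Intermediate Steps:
Q = 936 (Q = 9*104 = 936)
t(l) = (-45 + l)*(-14 + l) (t(l) = (-14 + l)*(-45 + l) = (-45 + l)*(-14 + l))
14633 - t(√(Q - 56)) = 14633 - (630 + (√(936 - 56))² - 59*√(936 - 56)) = 14633 - (630 + (√880)² - 236*√55) = 14633 - (630 + (4*√55)² - 236*√55) = 14633 - (630 + 880 - 236*√55) = 14633 - (1510 - 236*√55) = 14633 + (-1510 + 236*√55) = 13123 + 236*√55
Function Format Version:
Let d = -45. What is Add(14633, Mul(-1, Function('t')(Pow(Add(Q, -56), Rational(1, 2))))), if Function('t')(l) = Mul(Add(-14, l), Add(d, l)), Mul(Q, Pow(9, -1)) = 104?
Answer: Add(13123, Mul(236, Pow(55, Rational(1, 2)))) ≈ 14873.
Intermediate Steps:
Q = 936 (Q = Mul(9, 104) = 936)
Function('t')(l) = Mul(Add(-45, l), Add(-14, l)) (Function('t')(l) = Mul(Add(-14, l), Add(-45, l)) = Mul(Add(-45, l), Add(-14, l)))
Add(14633, Mul(-1, Function('t')(Pow(Add(Q, -56), Rational(1, 2))))) = Add(14633, Mul(-1, Add(630, Pow(Pow(Add(936, -56), Rational(1, 2)), 2), Mul(-59, Pow(Add(936, -56), Rational(1, 2)))))) = Add(14633, Mul(-1, Add(630, Pow(Pow(880, Rational(1, 2)), 2), Mul(-59, Pow(880, Rational(1, 2)))))) = Add(14633, Mul(-1, Add(630, Pow(Mul(4, Pow(55, Rational(1, 2))), 2), Mul(-59, Mul(4, Pow(55, Rational(1, 2))))))) = Add(14633, Mul(-1, Add(630, 880, Mul(-236, Pow(55, Rational(1, 2)))))) = Add(14633, Mul(-1, Add(1510, Mul(-236, Pow(55, Rational(1, 2)))))) = Add(14633, Add(-1510, Mul(236, Pow(55, Rational(1, 2))))) = Add(13123, Mul(236, Pow(55, Rational(1, 2))))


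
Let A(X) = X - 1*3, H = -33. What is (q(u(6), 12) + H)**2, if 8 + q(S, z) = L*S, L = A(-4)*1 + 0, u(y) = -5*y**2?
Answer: 1485961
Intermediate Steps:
A(X) = -3 + X (A(X) = X - 3 = -3 + X)
L = -7 (L = (-3 - 4)*1 + 0 = -7*1 + 0 = -7 + 0 = -7)
q(S, z) = -8 - 7*S
(q(u(6), 12) + H)**2 = ((-8 - (-35)*6**2) - 33)**2 = ((-8 - (-35)*36) - 33)**2 = ((-8 - 7*(-180)) - 33)**2 = ((-8 + 1260) - 33)**2 = (1252 - 33)**2 = 1219**2 = 1485961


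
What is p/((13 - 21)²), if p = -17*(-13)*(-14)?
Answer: -1547/32 ≈ -48.344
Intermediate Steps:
p = -3094 (p = 221*(-14) = -3094)
p/((13 - 21)²) = -3094/(13 - 21)² = -3094/((-8)²) = -3094/64 = -3094*1/64 = -1547/32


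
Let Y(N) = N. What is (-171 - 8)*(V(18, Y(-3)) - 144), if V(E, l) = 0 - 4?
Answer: 26492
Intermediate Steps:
V(E, l) = -4
(-171 - 8)*(V(18, Y(-3)) - 144) = (-171 - 8)*(-4 - 144) = -179*(-148) = 26492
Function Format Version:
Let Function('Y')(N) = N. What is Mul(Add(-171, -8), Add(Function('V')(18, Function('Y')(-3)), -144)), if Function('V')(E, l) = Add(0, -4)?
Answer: 26492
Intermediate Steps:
Function('V')(E, l) = -4
Mul(Add(-171, -8), Add(Function('V')(18, Function('Y')(-3)), -144)) = Mul(Add(-171, -8), Add(-4, -144)) = Mul(-179, -148) = 26492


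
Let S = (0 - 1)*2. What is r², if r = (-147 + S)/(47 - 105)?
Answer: 22201/3364 ≈ 6.5996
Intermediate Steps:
S = -2 (S = -1*2 = -2)
r = 149/58 (r = (-147 - 2)/(47 - 105) = -149/(-58) = -149*(-1/58) = 149/58 ≈ 2.5690)
r² = (149/58)² = 22201/3364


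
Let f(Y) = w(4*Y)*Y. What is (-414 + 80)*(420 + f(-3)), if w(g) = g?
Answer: -152304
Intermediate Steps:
f(Y) = 4*Y² (f(Y) = (4*Y)*Y = 4*Y²)
(-414 + 80)*(420 + f(-3)) = (-414 + 80)*(420 + 4*(-3)²) = -334*(420 + 4*9) = -334*(420 + 36) = -334*456 = -152304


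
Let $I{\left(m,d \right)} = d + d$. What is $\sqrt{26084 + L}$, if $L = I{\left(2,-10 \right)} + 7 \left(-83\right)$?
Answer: $\sqrt{25483} \approx 159.63$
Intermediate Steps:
$I{\left(m,d \right)} = 2 d$
$L = -601$ ($L = 2 \left(-10\right) + 7 \left(-83\right) = -20 - 581 = -601$)
$\sqrt{26084 + L} = \sqrt{26084 - 601} = \sqrt{25483}$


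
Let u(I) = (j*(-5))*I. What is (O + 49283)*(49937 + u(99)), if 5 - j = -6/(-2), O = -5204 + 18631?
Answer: 3069466370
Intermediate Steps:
O = 13427
j = 2 (j = 5 - (-6)/(-2) = 5 - (-6)*(-1)/2 = 5 - 1*3 = 5 - 3 = 2)
u(I) = -10*I (u(I) = (2*(-5))*I = -10*I)
(O + 49283)*(49937 + u(99)) = (13427 + 49283)*(49937 - 10*99) = 62710*(49937 - 990) = 62710*48947 = 3069466370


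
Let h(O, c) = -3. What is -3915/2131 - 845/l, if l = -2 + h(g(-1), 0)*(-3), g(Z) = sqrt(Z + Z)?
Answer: -1828100/14917 ≈ -122.55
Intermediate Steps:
g(Z) = sqrt(2)*sqrt(Z) (g(Z) = sqrt(2*Z) = sqrt(2)*sqrt(Z))
l = 7 (l = -2 - 3*(-3) = -2 + 9 = 7)
-3915/2131 - 845/l = -3915/2131 - 845/7 = -1828100/14917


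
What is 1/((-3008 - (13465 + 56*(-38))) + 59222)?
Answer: 1/44877 ≈ 2.2283e-5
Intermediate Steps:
1/((-3008 - (13465 + 56*(-38))) + 59222) = 1/((-3008 - (13465 - 2128)) + 59222) = 1/((-3008 - 1*11337) + 59222) = 1/((-3008 - 11337) + 59222) = 1/(-14345 + 59222) = 1/44877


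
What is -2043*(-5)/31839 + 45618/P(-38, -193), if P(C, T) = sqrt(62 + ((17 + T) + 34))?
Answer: 3405/10613 - 22809*I*sqrt(5)/10 ≈ 0.32083 - 5100.3*I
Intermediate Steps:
P(C, T) = sqrt(113 + T) (P(C, T) = sqrt(62 + (51 + T)) = sqrt(113 + T))
-2043*(-5)/31839 + 45618/P(-38, -193) = -2043*(-5)/31839 + 45618/(sqrt(113 - 193)) = 10215*(1/31839) + 45618/(sqrt(-80)) = 3405/10613 + 45618/((4*I*sqrt(5))) = 3405/10613 + 45618*(-I*sqrt(5)/20) = 3405/10613 - 22809*I*sqrt(5)/10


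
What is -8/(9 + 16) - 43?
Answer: -1083/25 ≈ -43.320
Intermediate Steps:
-8/(9 + 16) - 43 = -8/25 - 43 = -1083/25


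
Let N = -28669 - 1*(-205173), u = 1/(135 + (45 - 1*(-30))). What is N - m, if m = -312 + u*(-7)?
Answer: 5304481/30 ≈ 1.7682e+5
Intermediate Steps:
u = 1/210 (u = 1/(135 + (45 + 30)) = 1/(135 + 75) = 1/210 ≈ 0.0047619)
m = -9361/30 (m = -312 + (1/210)*(-7) = -312 - 1/30 = -9361/30 ≈ -312.03)
N = 176504 (N = -28669 + 205173 = 176504)
N - m = 176504 - 1*(-9361/30) = 176504 + 9361/30 = 5304481/30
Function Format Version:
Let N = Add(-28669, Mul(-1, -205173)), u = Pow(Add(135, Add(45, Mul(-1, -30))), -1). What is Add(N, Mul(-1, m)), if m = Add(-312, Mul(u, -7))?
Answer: Rational(5304481, 30) ≈ 1.7682e+5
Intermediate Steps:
u = Rational(1, 210) (u = Pow(Add(135, Add(45, 30)), -1) = Pow(Add(135, 75), -1) = Pow(210, -1) = Rational(1, 210) ≈ 0.0047619)
m = Rational(-9361, 30) (m = Add(-312, Mul(Rational(1, 210), -7)) = Add(-312, Rational(-1, 30)) = Rational(-9361, 30) ≈ -312.03)
N = 176504 (N = Add(-28669, 205173) = 176504)
Add(N, Mul(-1, m)) = Add(176504, Mul(-1, Rational(-9361, 30))) = Add(176504, Rational(9361, 30)) = Rational(5304481, 30)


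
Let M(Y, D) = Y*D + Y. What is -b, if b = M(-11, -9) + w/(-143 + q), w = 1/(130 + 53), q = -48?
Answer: -3075863/34953 ≈ -88.000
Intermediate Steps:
M(Y, D) = Y + D*Y (M(Y, D) = D*Y + Y = Y + D*Y)
w = 1/183 ≈ 0.0054645
b = 3075863/34953 (b = -11*(1 - 9) + (1/183)/(-143 - 48) = -11*(-8) + (1/183)/(-191) = 88 - 1/191*1/183 = 88 - 1/34953 = 3075863/34953 ≈ 88.000)
-b = -1*3075863/34953 = -3075863/34953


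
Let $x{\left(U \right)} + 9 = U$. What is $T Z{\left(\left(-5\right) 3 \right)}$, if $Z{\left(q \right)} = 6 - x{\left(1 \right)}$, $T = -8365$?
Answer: $-117110$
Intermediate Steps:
$x{\left(U \right)} = -9 + U$
$Z{\left(q \right)} = 14$ ($Z{\left(q \right)} = 6 - \left(-9 + 1\right) = 6 - -8 = 6 + 8 = 14$)
$T Z{\left(\left(-5\right) 3 \right)} = \left(-8365\right) 14 = -117110$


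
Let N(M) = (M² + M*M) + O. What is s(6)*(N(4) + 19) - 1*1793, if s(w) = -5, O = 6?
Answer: -2078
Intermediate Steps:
N(M) = 6 + 2*M² (N(M) = (M² + M*M) + 6 = (M² + M²) + 6 = 2*M² + 6 = 6 + 2*M²)
s(6)*(N(4) + 19) - 1*1793 = -5*((6 + 2*4²) + 19) - 1*1793 = -5*((6 + 2*16) + 19) - 1793 = -5*((6 + 32) + 19) - 1793 = -5*(38 + 19) - 1793 = -5*57 - 1793 = -285 - 1793 = -2078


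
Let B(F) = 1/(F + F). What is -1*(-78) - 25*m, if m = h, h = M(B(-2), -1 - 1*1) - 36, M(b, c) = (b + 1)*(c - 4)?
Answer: 2181/2 ≈ 1090.5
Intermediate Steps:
B(F) = 1/(2*F)
M(b, c) = (1 + b)*(-4 + c)
h = -81/2 (h = (-4 + (-1 - 1*1) - 2/(-2) + ((1/2)/(-2))*(-1 - 1*1)) - 36 = (-4 + (-1 - 1) - 2*(-1)/2 + ((1/2)*(-1/2))*(-1 - 1)) - 36 = (-4 - 2 - 4*(-1/4) - 1/4*(-2)) - 36 = (-4 - 2 + 1 + 1/2) - 36 = -9/2 - 36 = -81/2 ≈ -40.500)
m = -81/2 ≈ -40.500
-1*(-78) - 25*m = -1*(-78) - 25*(-81/2) = 78 + 2025/2 = 2181/2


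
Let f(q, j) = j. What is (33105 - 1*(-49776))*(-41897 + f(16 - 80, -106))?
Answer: -3481250643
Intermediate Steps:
(33105 - 1*(-49776))*(-41897 + f(16 - 80, -106)) = (33105 - 1*(-49776))*(-41897 - 106) = (33105 + 49776)*(-42003) = 82881*(-42003) = -3481250643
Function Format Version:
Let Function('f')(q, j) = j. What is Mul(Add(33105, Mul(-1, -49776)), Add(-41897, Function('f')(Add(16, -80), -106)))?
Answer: -3481250643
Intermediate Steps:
Mul(Add(33105, Mul(-1, -49776)), Add(-41897, Function('f')(Add(16, -80), -106))) = Mul(Add(33105, Mul(-1, -49776)), Add(-41897, -106)) = Mul(Add(33105, 49776), -42003) = Mul(82881, -42003) = -3481250643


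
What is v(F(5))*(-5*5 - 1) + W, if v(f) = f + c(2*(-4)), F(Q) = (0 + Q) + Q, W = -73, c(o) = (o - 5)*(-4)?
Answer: -1685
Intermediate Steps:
c(o) = 20 - 4*o (c(o) = (-5 + o)*(-4) = 20 - 4*o)
F(Q) = 2*Q (F(Q) = Q + Q = 2*Q)
v(f) = 52 + f (v(f) = f + (20 - 8*(-4)) = f + (20 - 4*(-8)) = f + (20 + 32) = f + 52 = 52 + f)
v(F(5))*(-5*5 - 1) + W = (52 + 2*5)*(-5*5 - 1) - 73 = (52 + 10)*(-25 - 1) - 73 = 62*(-26) - 73 = -1612 - 73 = -1685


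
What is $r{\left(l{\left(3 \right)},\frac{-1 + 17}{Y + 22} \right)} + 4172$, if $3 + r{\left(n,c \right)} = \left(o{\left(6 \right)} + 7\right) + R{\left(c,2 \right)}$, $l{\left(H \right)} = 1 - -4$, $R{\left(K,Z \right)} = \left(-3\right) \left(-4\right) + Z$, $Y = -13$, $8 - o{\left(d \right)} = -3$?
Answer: $4201$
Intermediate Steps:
$o{\left(d \right)} = 11$ ($o{\left(d \right)} = 8 - -3 = 8 + 3 = 11$)
$R{\left(K,Z \right)} = 12 + Z$
$l{\left(H \right)} = 5$ ($l{\left(H \right)} = 1 + 4 = 5$)
$r{\left(n,c \right)} = 29$ ($r{\left(n,c \right)} = -3 + \left(\left(11 + 7\right) + \left(12 + 2\right)\right) = -3 + \left(18 + 14\right) = -3 + 32 = 29$)
$r{\left(l{\left(3 \right)},\frac{-1 + 17}{Y + 22} \right)} + 4172 = 29 + 4172 = 4201$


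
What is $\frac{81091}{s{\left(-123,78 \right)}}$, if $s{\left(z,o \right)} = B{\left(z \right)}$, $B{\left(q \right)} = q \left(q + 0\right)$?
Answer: $\frac{81091}{15129} \approx 5.36$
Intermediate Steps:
$B{\left(q \right)} = q^{2}$ ($B{\left(q \right)} = q q = q^{2}$)
$s{\left(z,o \right)} = z^{2}$
$\frac{81091}{s{\left(-123,78 \right)}} = \frac{81091}{\left(-123\right)^{2}} = \frac{81091}{15129}$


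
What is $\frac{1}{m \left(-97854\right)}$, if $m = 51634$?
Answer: $- \frac{1}{5052593436} \approx -1.9792 \cdot 10^{-10}$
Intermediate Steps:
$\frac{1}{m \left(-97854\right)} = \frac{1}{51634 \left(-97854\right)} = \frac{1}{51634} \left(- \frac{1}{97854}\right) = - \frac{1}{5052593436}$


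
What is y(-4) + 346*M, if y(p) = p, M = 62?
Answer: 21448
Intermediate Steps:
y(-4) + 346*M = -4 + 346*62 = -4 + 21452 = 21448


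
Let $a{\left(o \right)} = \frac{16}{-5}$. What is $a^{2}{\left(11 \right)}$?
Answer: $\frac{256}{25} \approx 10.24$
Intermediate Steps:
$a{\left(o \right)} = - \frac{16}{5}$ ($a{\left(o \right)} = 16 \left(- \frac{1}{5}\right) = - \frac{16}{5}$)
$a^{2}{\left(11 \right)} = \left(- \frac{16}{5}\right)^{2} = \frac{256}{25}$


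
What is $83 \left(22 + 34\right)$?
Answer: $4648$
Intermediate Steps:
$83 \left(22 + 34\right) = 83 \cdot 56 = 4648$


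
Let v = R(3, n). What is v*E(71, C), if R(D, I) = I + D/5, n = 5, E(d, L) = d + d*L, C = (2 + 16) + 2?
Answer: 41748/5 ≈ 8349.6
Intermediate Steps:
C = 20 (C = 18 + 2 = 20)
E(d, L) = d + L*d
R(D, I) = I + D/5 (R(D, I) = I + D*(1/5) = I + D/5)
v = 28/5 (v = 5 + (1/5)*3 = 5 + 3/5 = 28/5 ≈ 5.6000)
v*E(71, C) = 28*(71*(1 + 20))/5 = 28*(71*21)/5 = (28/5)*1491 = 41748/5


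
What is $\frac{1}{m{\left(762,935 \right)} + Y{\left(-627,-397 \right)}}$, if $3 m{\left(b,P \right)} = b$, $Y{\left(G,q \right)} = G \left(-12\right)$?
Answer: $\frac{1}{7778} \approx 0.00012857$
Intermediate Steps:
$Y{\left(G,q \right)} = - 12 G$
$m{\left(b,P \right)} = \frac{b}{3}$
$\frac{1}{m{\left(762,935 \right)} + Y{\left(-627,-397 \right)}} = \frac{1}{\frac{1}{3} \cdot 762 - -7524} = \frac{1}{254 + 7524} = \frac{1}{7778}$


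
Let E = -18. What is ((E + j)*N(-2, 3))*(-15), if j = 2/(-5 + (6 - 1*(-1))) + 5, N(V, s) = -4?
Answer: -720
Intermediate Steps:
j = 6 (j = 2/(-5 + (6 + 1)) + 5 = 2/(-5 + 7) + 5 = 2/2 + 5 = (½)*2 + 5 = 1 + 5 = 6)
((E + j)*N(-2, 3))*(-15) = ((-18 + 6)*(-4))*(-15) = -12*(-4)*(-15) = 48*(-15) = -720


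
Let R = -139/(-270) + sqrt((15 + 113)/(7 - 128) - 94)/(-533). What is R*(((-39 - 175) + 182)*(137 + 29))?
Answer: -369184/135 + 47808*I*sqrt(142)/5863 ≈ -2734.7 + 97.168*I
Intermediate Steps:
R = 139/270 - 9*I*sqrt(142)/5863 (R = -139*(-1/270) + sqrt(128/(-121) - 94)*(-1/533) = 139/270 + sqrt(128*(-1/121) - 94)*(-1/533) = 139/270 + sqrt(-128/121 - 94)*(-1/533) = 139/270 + sqrt(-11502/121)*(-1/533) = 139/270 + (9*I*sqrt(142)/11)*(-1/533) = 139/270 - 9*I*sqrt(142)/5863 ≈ 0.51481 - 0.018292*I)
R*(((-39 - 175) + 182)*(137 + 29)) = (139/270 - 9*I*sqrt(142)/5863)*(((-39 - 175) + 182)*(137 + 29)) = (139/270 - 9*I*sqrt(142)/5863)*((-214 + 182)*166) = (139/270 - 9*I*sqrt(142)/5863)*(-32*166) = (139/270 - 9*I*sqrt(142)/5863)*(-5312) = -369184/135 + 47808*I*sqrt(142)/5863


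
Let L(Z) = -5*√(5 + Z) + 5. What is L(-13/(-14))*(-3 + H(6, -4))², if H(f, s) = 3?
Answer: 0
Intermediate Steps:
L(Z) = 5 - 5*√(5 + Z)
L(-13/(-14))*(-3 + H(6, -4))² = (5 - 5*√(5 - 13/(-14)))*(-3 + 3)² = (5 - 5*√(5 - 13*(-1/14)))*0² = (5 - 5*√(5 + 13/14))*0 = (5 - 5*√1162/14)*0 = 0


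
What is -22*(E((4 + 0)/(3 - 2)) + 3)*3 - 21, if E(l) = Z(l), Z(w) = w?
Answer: -483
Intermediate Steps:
E(l) = l
-22*(E((4 + 0)/(3 - 2)) + 3)*3 - 21 = -22*((4 + 0)/(3 - 2) + 3)*3 - 21 = -22*(4/1 + 3)*3 - 21 = -22*(4*1 + 3)*3 - 21 = -22*(4 + 3)*3 - 21 = -154*3 - 21 = -22*21 - 21 = -462 - 21 = -483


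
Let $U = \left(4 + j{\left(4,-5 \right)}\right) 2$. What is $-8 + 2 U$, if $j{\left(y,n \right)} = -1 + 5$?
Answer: $24$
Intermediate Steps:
$j{\left(y,n \right)} = 4$
$U = 16$ ($U = \left(4 + 4\right) 2 = 8 \cdot 2 = 16$)
$-8 + 2 U = -8 + 2 \cdot 16 = -8 + 32 = 24$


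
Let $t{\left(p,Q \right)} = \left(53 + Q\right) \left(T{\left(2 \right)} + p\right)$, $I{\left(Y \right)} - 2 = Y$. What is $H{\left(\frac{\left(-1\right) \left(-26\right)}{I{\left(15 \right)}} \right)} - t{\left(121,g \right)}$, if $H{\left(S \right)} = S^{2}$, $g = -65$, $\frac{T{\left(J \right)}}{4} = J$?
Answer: $\frac{448048}{289} \approx 1550.3$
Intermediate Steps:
$I{\left(Y \right)} = 2 + Y$
$T{\left(J \right)} = 4 J$
$t{\left(p,Q \right)} = \left(8 + p\right) \left(53 + Q\right)$ ($t{\left(p,Q \right)} = \left(53 + Q\right) \left(4 \cdot 2 + p\right) = \left(53 + Q\right) \left(8 + p\right) = \left(8 + p\right) \left(53 + Q\right)$)
$H{\left(\frac{\left(-1\right) \left(-26\right)}{I{\left(15 \right)}} \right)} - t{\left(121,g \right)} = \left(\frac{\left(-1\right) \left(-26\right)}{2 + 15}\right)^{2} - \left(424 + 8 \left(-65\right) + 53 \cdot 121 - 7865\right) = \left(\frac{26}{17}\right)^{2} - \left(424 - 520 + 6413 - 7865\right) = \left(26 \cdot \frac{1}{17}\right)^{2} - -1548 = \left(\frac{26}{17}\right)^{2} + 1548 = \frac{676}{289} + 1548 = \frac{448048}{289}$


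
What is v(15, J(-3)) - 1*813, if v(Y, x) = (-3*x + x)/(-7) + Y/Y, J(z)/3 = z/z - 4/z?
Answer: -810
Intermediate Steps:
J(z) = 3 - 12/z (J(z) = 3*(z/z - 4/z) = 3*(1 - 4/z) = 3 - 12/z)
v(Y, x) = 1 + 2*x/7 (v(Y, x) = -2*x*(-1/7) + 1 = 2*x/7 + 1 = 1 + 2*x/7)
v(15, J(-3)) - 1*813 = (1 + 2*(3 - 12/(-3))/7) - 1*813 = (1 + 2*(3 - 12*(-1/3))/7) - 813 = (1 + 2*(3 + 4)/7) - 813 = (1 + (2/7)*7) - 813 = (1 + 2) - 813 = 3 - 813 = -810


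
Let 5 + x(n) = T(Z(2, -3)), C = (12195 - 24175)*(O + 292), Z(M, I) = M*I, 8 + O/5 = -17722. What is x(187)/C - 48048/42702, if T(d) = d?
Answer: -770609002637/684868159480 ≈ -1.1252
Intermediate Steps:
O = -88650 (O = -40 + 5*(-17722) = -40 - 88610 = -88650)
Z(M, I) = I*M
C = 1058528840 (C = (12195 - 24175)*(-88650 + 292) = -11980*(-88358) = 1058528840)
x(n) = -11 (x(n) = -5 - 3*2 = -5 - 6 = -11)
x(187)/C - 48048/42702 = -11/1058528840 - 48048/42702 = -11*1/1058528840 - 48048*1/42702 = -11/1058528840 - 728/647 = -770609002637/684868159480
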